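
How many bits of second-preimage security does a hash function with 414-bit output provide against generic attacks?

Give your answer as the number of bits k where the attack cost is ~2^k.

Step 1: The hash has a 414-bit output.
Step 2: Second-preimage resistance means: given a specific input x, it should be infeasible to find a different y with h(y) = h(x).
With a 414-bit output, a generic search for a second preimage costs about 2^414 evaluations (each trial matches the fixed target with probability 2^-414).
Step 3: Security level = 414 bits.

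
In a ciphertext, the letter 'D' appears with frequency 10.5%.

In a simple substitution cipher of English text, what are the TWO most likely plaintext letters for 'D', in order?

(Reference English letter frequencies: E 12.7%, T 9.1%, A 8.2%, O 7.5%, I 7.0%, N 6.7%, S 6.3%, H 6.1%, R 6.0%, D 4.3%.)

Step 1: Observed frequency of 'D' is 10.5%.
Step 2: Compute distances to each reference frequency and sort:
  T (9.1%): difference = 1.4% <-- BEST
  E (12.7%): difference = 2.2% <-- RUNNER-UP
  A (8.2%): difference = 2.3%
  O (7.5%): difference = 3.0%
  I (7.0%): difference = 3.5%
Step 3: Most likely is 'T' (9.1%, diff 1.4%); second most likely is 'E' (12.7%, diff 2.2%).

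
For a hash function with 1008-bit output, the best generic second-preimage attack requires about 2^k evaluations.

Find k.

Step 1: The hash has a 1008-bit output.
Step 2: Second-preimage resistance means: given a specific input x, it should be infeasible to find a different y with h(y) = h(x).
With a 1008-bit output, a generic search for a second preimage costs about 2^1008 evaluations (each trial matches the fixed target with probability 2^-1008).
Step 3: Security level = 1008 bits.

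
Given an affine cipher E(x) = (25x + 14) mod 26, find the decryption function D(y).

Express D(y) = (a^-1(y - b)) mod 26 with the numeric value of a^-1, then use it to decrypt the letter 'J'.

Step 1: Find a^-1, the modular inverse of 25 mod 26.
Step 2: We need 25 * a^-1 = 1 (mod 26).
Step 3: 25 * 25 = 625 = 24 * 26 + 1, so a^-1 = 25.
Step 4: D(y) = 25(y - 14) mod 26.
Step 5: Apply to 'J' (y = 9): D(9) = 25 * (9 - 14) mod 26 = 25 * -5 mod 26 = 5 -> 'F'.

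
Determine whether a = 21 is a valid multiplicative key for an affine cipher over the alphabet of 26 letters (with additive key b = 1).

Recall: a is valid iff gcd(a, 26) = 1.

Step 1: Compute gcd(21, 26).
Step 2: gcd(21, 26) = 1.
Since gcd = 1, 21 is coprime with 26, so it is a valid key.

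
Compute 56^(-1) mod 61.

Step 1: We need x such that 56 * x = 1 (mod 61).
Step 2: Using the extended Euclidean algorithm or trial:
  56 * 12 = 672 = 11 * 61 + 1.
Step 3: Since 672 mod 61 = 1, the inverse is x = 12.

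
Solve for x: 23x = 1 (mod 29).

Step 1: We need x such that 23 * x = 1 (mod 29).
Step 2: Using the extended Euclidean algorithm or trial:
  23 * 24 = 552 = 19 * 29 + 1.
Step 3: Since 552 mod 29 = 1, the inverse is x = 24.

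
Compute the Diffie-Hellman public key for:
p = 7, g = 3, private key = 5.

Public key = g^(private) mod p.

Step 1: A = g^a mod p = 3^5 mod 7.
  3^1 mod 7 = 3
  3^2 mod 7 = (3 * 3) mod 7 = 2
  3^3 mod 7 = (2 * 3) mod 7 = 6
  3^4 mod 7 = (6 * 3) mod 7 = 4
  3^5 mod 7 = (4 * 3) mod 7 = 5
Result: A = 5.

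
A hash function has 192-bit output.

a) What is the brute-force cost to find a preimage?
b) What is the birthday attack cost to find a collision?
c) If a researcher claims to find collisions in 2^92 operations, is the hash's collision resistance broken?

Step 1: Preimage resistance requires brute-force of 2^192 operations.
Step 2: Collision resistance (birthday bound) = 2^(192/2) = 2^96.
Step 3: The claimed attack costs 2^92 operations.
Step 4: Since 2^92 < 2^96, the claimed attack beats the generic birthday bound, so collision resistance is broken.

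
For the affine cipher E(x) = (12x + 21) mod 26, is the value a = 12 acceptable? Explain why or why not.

Step 1: Compute gcd(12, 26).
Step 2: gcd(12, 26) = 2.
Since gcd = 2 != 1, 12 shares a common factor with 26, so it cannot be used.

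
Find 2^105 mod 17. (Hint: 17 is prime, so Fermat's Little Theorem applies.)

Step 1: Since 17 is prime, by Fermat's Little Theorem: 2^16 = 1 (mod 17).
Step 2: Reduce exponent: 105 mod 16 = 9.
Step 3: So 2^105 = 2^9 (mod 17).
Step 4: 2^9 mod 17 = 2.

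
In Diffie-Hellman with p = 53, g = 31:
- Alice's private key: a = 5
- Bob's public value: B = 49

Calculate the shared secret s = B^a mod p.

Step 1: s = B^a mod p = 49^5 mod 53.
  49^1 mod 53 = 49
  49^2 mod 53 = (49 * 49) mod 53 = 16
  49^3 mod 53 = (16 * 49) mod 53 = 42
  49^4 mod 53 = (42 * 49) mod 53 = 44
  49^5 mod 53 = (44 * 49) mod 53 = 36
Result: shared secret = 36.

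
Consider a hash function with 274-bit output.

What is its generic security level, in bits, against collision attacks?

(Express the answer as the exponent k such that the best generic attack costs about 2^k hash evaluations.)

Step 1: The hash has a 274-bit output.
Step 2: Collision resistance means it should be infeasible to find any x != y with h(x) = h(y).
By the birthday bound, a generic collision search succeeds after about sqrt(2^274) = 2^(274/2) = 2^137 evaluations.
Step 3: Security level = 137 bits.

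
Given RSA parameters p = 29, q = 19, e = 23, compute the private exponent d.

Step 1: n = 29 * 19 = 551.
Step 2: phi(n) = 28 * 18 = 504.
Step 3: Find d such that 23 * d = 1 (mod 504).
Step 4: d = 23^(-1) mod 504 = 263.
Verification: 23 * 263 = 6049 = 12 * 504 + 1.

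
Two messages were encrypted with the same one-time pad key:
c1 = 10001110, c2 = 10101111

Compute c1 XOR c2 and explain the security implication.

Step 1: c1 XOR c2 = (m1 XOR k) XOR (m2 XOR k).
Step 2: By XOR associativity/commutativity: = m1 XOR m2 XOR k XOR k = m1 XOR m2.
Step 3: 10001110 XOR 10101111 = 00100001 = 33.
Step 4: The key cancels out! An attacker learns m1 XOR m2 = 33, revealing the relationship between plaintexts.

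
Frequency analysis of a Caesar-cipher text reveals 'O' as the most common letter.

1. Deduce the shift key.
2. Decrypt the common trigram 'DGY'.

Step 1: In English, 'E' is the most frequent letter (12.7%).
Step 2: The most frequent ciphertext letter is 'O' (position 14).
Step 3: Shift = (14 - 4) mod 26 = 10.
Step 4: Decrypt 'DGY' by shifting back 10:
  D -> T
  G -> W
  Y -> O
Step 5: 'DGY' decrypts to 'TWO'.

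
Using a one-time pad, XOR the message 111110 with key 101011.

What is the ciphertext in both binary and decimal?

Step 1: Write out the XOR operation bit by bit:
  Message: 111110
  Key:     101011
  XOR:     010101
Step 2: Convert to decimal: 010101 = 21.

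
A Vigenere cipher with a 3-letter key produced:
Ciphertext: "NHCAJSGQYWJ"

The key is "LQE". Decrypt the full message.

Step 1: Key 'LQE' has length 3. Extended key: LQELQELQELQ
Step 2: Decrypt each position:
  N(13) - L(11) = 2 = C
  H(7) - Q(16) = 17 = R
  C(2) - E(4) = 24 = Y
  A(0) - L(11) = 15 = P
  J(9) - Q(16) = 19 = T
  S(18) - E(4) = 14 = O
  G(6) - L(11) = 21 = V
  Q(16) - Q(16) = 0 = A
  Y(24) - E(4) = 20 = U
  W(22) - L(11) = 11 = L
  J(9) - Q(16) = 19 = T
Plaintext: CRYPTOVAULT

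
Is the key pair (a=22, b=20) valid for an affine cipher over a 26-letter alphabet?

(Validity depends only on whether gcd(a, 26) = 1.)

Step 1: Compute gcd(22, 26).
Step 2: gcd(22, 26) = 2.
Since gcd = 2 != 1, 22 shares a common factor with 26, so it cannot be used.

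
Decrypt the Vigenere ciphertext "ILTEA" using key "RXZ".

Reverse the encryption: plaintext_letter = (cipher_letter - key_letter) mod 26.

Step 1: Extend key: RXZRX
Step 2: Decrypt each letter (c - k) mod 26:
  I(8) - R(17) = (8-17) mod 26 = 17 = R
  L(11) - X(23) = (11-23) mod 26 = 14 = O
  T(19) - Z(25) = (19-25) mod 26 = 20 = U
  E(4) - R(17) = (4-17) mod 26 = 13 = N
  A(0) - X(23) = (0-23) mod 26 = 3 = D
Plaintext: ROUND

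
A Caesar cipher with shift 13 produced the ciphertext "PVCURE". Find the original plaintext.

Step 1: Reverse the shift by subtracting 13 from each letter position.
  P (position 15) -> position (15-13) mod 26 = 2 -> C
  V (position 21) -> position (21-13) mod 26 = 8 -> I
  C (position 2) -> position (2-13) mod 26 = 15 -> P
  U (position 20) -> position (20-13) mod 26 = 7 -> H
  R (position 17) -> position (17-13) mod 26 = 4 -> E
  E (position 4) -> position (4-13) mod 26 = 17 -> R
Decrypted message: CIPHER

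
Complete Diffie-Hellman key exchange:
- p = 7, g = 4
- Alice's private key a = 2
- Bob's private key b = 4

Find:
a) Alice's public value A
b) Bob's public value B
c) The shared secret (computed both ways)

Step 1: A = g^a mod p = 4^2 mod 7 = 2.
Step 2: B = g^b mod p = 4^4 mod 7 = 4.
Step 3: Alice computes s = B^a mod p = 4^2 mod 7 = 2.
Step 4: Bob computes s = A^b mod p = 2^4 mod 7 = 2.
Both sides agree: shared secret = 2.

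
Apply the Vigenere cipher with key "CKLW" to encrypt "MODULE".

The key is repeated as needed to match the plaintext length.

Step 1: Repeat key to match plaintext length:
  Plaintext: MODULE
  Key:       CKLWCK
Step 2: Encrypt each letter:
  M(12) + C(2) = (12+2) mod 26 = 14 = O
  O(14) + K(10) = (14+10) mod 26 = 24 = Y
  D(3) + L(11) = (3+11) mod 26 = 14 = O
  U(20) + W(22) = (20+22) mod 26 = 16 = Q
  L(11) + C(2) = (11+2) mod 26 = 13 = N
  E(4) + K(10) = (4+10) mod 26 = 14 = O
Ciphertext: OYOQNO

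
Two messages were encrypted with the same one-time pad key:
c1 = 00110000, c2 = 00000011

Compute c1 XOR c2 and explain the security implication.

Step 1: c1 XOR c2 = (m1 XOR k) XOR (m2 XOR k).
Step 2: By XOR associativity/commutativity: = m1 XOR m2 XOR k XOR k = m1 XOR m2.
Step 3: 00110000 XOR 00000011 = 00110011 = 51.
Step 4: The key cancels out! An attacker learns m1 XOR m2 = 51, revealing the relationship between plaintexts.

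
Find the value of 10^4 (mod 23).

Step 1: Compute 10^4 mod 23 step by step, reducing modulo 23 at each step.
  10^1 mod 23 = 10
  10^2 mod 23 = (10 * 10) mod 23 = 8
  10^3 mod 23 = (8 * 10) mod 23 = 11
  10^4 mod 23 = (11 * 10) mod 23 = 18
Step 2: Result = 18.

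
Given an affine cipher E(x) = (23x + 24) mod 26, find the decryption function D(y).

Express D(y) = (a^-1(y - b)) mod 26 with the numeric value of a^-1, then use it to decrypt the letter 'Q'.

Step 1: Find a^-1, the modular inverse of 23 mod 26.
Step 2: We need 23 * a^-1 = 1 (mod 26).
Step 3: 23 * 17 = 391 = 15 * 26 + 1, so a^-1 = 17.
Step 4: D(y) = 17(y - 24) mod 26.
Step 5: Apply to 'Q' (y = 16): D(16) = 17 * (16 - 24) mod 26 = 17 * -8 mod 26 = 20 -> 'U'.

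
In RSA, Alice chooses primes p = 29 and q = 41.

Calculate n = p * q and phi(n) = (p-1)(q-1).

Step 1: n = p * q = 29 * 41 = 1189.
Step 2: phi(n) = (p-1)(q-1) = 28 * 40 = 1120.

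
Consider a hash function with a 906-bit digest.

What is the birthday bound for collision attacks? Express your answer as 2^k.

Step 1: The birthday paradox gives collision probability ~50% after sqrt(2^n) = 2^(n/2) hashes.
Step 2: For 906-bit output: 2^(906/2) = 2^453.
Step 3: Approximately 2^453 hash computations needed.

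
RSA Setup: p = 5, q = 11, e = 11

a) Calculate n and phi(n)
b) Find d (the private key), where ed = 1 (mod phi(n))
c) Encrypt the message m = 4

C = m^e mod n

Step 1: n = 5 * 11 = 55.
Step 2: phi(n) = (5-1)(11-1) = 4 * 10 = 40.
Step 3: Find d = 11^(-1) mod 40 = 11.
  Verify: 11 * 11 = 121 = 1 (mod 40).
Step 4: C = 4^11 mod 55 = 4.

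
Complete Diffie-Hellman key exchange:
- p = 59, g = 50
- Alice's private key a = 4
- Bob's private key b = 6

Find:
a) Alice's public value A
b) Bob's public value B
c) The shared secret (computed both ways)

Step 1: A = g^a mod p = 50^4 mod 59 = 12.
Step 2: B = g^b mod p = 50^6 mod 59 = 28.
Step 3: Alice computes s = B^a mod p = 28^4 mod 59 = 53.
Step 4: Bob computes s = A^b mod p = 12^6 mod 59 = 53.
Both sides agree: shared secret = 53.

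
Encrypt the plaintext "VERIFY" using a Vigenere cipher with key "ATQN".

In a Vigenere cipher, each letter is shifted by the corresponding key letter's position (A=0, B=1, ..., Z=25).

Step 1: Repeat key to match plaintext length:
  Plaintext: VERIFY
  Key:       ATQNAT
Step 2: Encrypt each letter:
  V(21) + A(0) = (21+0) mod 26 = 21 = V
  E(4) + T(19) = (4+19) mod 26 = 23 = X
  R(17) + Q(16) = (17+16) mod 26 = 7 = H
  I(8) + N(13) = (8+13) mod 26 = 21 = V
  F(5) + A(0) = (5+0) mod 26 = 5 = F
  Y(24) + T(19) = (24+19) mod 26 = 17 = R
Ciphertext: VXHVFR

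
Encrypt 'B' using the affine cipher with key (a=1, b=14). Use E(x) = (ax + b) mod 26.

Step 1: Convert 'B' to number: x = 1.
Step 2: E(1) = (1 * 1 + 14) mod 26 = 15 mod 26 = 15.
Step 3: Convert 15 back to letter: P.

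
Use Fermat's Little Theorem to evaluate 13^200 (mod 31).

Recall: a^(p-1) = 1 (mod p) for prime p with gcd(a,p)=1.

Step 1: Since 31 is prime, by Fermat's Little Theorem: 13^30 = 1 (mod 31).
Step 2: Reduce exponent: 200 mod 30 = 20.
Step 3: So 13^200 = 13^20 (mod 31).
Step 4: 13^20 mod 31 = 25.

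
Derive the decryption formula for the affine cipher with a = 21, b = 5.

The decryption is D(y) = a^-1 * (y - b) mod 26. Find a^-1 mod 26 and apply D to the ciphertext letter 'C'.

Step 1: Find a^-1, the modular inverse of 21 mod 26.
Step 2: We need 21 * a^-1 = 1 (mod 26).
Step 3: 21 * 5 = 105 = 4 * 26 + 1, so a^-1 = 5.
Step 4: D(y) = 5(y - 5) mod 26.
Step 5: Apply to 'C' (y = 2): D(2) = 5 * (2 - 5) mod 26 = 5 * -3 mod 26 = 11 -> 'L'.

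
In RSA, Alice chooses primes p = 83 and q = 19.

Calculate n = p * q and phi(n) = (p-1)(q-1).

Step 1: n = p * q = 83 * 19 = 1577.
Step 2: phi(n) = (p-1)(q-1) = 82 * 18 = 1476.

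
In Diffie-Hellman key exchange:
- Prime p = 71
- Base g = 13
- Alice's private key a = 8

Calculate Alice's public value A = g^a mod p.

Step 1: A = g^a mod p = 13^8 mod 71.
  13^1 mod 71 = 13
  13^2 mod 71 = (13 * 13) mod 71 = 27
  13^3 mod 71 = (27 * 13) mod 71 = 67
  13^4 mod 71 = (67 * 13) mod 71 = 19
  13^5 mod 71 = (19 * 13) mod 71 = 34
  13^6 mod 71 = (34 * 13) mod 71 = 16
  13^7 mod 71 = (16 * 13) mod 71 = 66
  13^8 mod 71 = (66 * 13) mod 71 = 6
Result: A = 6.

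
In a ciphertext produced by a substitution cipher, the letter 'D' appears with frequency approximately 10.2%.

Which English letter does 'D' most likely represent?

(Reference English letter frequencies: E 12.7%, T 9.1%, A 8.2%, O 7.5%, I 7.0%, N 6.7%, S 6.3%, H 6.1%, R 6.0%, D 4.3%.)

Step 1: The observed frequency is 10.2%.
Step 2: Compare with English frequencies:
  E: 12.7% (difference: 2.5%)
  T: 9.1% (difference: 1.1%) <-- closest
  A: 8.2% (difference: 2.0%)
  O: 7.5% (difference: 2.7%)
  I: 7.0% (difference: 3.2%)
  N: 6.7% (difference: 3.5%)
  S: 6.3% (difference: 3.9%)
  H: 6.1% (difference: 4.1%)
  R: 6.0% (difference: 4.2%)
  D: 4.3% (difference: 5.9%)
Step 3: 'D' most likely represents 'T' (frequency 9.1%).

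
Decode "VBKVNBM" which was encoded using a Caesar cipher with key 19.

Step 1: Reverse the shift by subtracting 19 from each letter position.
  V (position 21) -> position (21-19) mod 26 = 2 -> C
  B (position 1) -> position (1-19) mod 26 = 8 -> I
  K (position 10) -> position (10-19) mod 26 = 17 -> R
  V (position 21) -> position (21-19) mod 26 = 2 -> C
  N (position 13) -> position (13-19) mod 26 = 20 -> U
  B (position 1) -> position (1-19) mod 26 = 8 -> I
  M (position 12) -> position (12-19) mod 26 = 19 -> T
Decrypted message: CIRCUIT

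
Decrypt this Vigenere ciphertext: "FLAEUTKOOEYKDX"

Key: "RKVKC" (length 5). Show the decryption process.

Step 1: Key 'RKVKC' has length 5. Extended key: RKVKCRKVKCRKVK
Step 2: Decrypt each position:
  F(5) - R(17) = 14 = O
  L(11) - K(10) = 1 = B
  A(0) - V(21) = 5 = F
  E(4) - K(10) = 20 = U
  U(20) - C(2) = 18 = S
  T(19) - R(17) = 2 = C
  K(10) - K(10) = 0 = A
  O(14) - V(21) = 19 = T
  O(14) - K(10) = 4 = E
  E(4) - C(2) = 2 = C
  Y(24) - R(17) = 7 = H
  K(10) - K(10) = 0 = A
  D(3) - V(21) = 8 = I
  X(23) - K(10) = 13 = N
Plaintext: OBFUSCATECHAIN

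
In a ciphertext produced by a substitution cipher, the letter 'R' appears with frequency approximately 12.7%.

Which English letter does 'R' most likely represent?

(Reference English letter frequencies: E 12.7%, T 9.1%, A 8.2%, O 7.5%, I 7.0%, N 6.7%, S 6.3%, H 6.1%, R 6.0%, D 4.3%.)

Step 1: The observed frequency is 12.7%.
Step 2: Compare with English frequencies:
  E: 12.7% (difference: 0.0%) <-- closest
  T: 9.1% (difference: 3.6%)
  A: 8.2% (difference: 4.5%)
  O: 7.5% (difference: 5.2%)
  I: 7.0% (difference: 5.7%)
  N: 6.7% (difference: 6.0%)
  S: 6.3% (difference: 6.4%)
  H: 6.1% (difference: 6.6%)
  R: 6.0% (difference: 6.7%)
  D: 4.3% (difference: 8.4%)
Step 3: 'R' most likely represents 'E' (frequency 12.7%).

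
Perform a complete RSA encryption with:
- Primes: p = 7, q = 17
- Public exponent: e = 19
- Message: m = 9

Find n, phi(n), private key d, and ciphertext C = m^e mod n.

Step 1: n = 7 * 17 = 119.
Step 2: phi(n) = (7-1)(17-1) = 6 * 16 = 96.
Step 3: Find d = 19^(-1) mod 96 = 91.
  Verify: 19 * 91 = 1729 = 1 (mod 96).
Step 4: C = 9^19 mod 119 = 100.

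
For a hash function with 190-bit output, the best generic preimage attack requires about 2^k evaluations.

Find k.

Step 1: The hash has a 190-bit output.
Step 2: Preimage resistance means: given a digest h(x), it should be infeasible to find any input that hashes to it.
With a 190-bit output there are 2^190 possible digests, so a generic brute-force preimage search costs about 2^190 evaluations.
Step 3: Security level = 190 bits.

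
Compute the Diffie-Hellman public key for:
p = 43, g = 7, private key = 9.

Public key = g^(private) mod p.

Step 1: A = g^a mod p = 7^9 mod 43.
  7^1 mod 43 = 7
  7^2 mod 43 = (7 * 7) mod 43 = 6
  7^3 mod 43 = (6 * 7) mod 43 = 42
  7^4 mod 43 = (42 * 7) mod 43 = 36
  7^5 mod 43 = (36 * 7) mod 43 = 37
  7^6 mod 43 = (37 * 7) mod 43 = 1
  7^7 mod 43 = (1 * 7) mod 43 = 7
  7^8 mod 43 = (7 * 7) mod 43 = 6
  7^9 mod 43 = (6 * 7) mod 43 = 42
Result: A = 42.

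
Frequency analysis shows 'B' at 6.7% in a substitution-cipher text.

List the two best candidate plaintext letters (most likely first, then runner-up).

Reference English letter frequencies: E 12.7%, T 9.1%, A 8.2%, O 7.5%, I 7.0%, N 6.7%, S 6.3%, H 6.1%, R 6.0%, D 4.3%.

Step 1: Observed frequency of 'B' is 6.7%.
Step 2: Compute distances to each reference frequency and sort:
  N (6.7%): difference = 0.0% <-- BEST
  I (7.0%): difference = 0.3% <-- RUNNER-UP
  S (6.3%): difference = 0.4%
  H (6.1%): difference = 0.6%
  R (6.0%): difference = 0.7%
Step 3: Most likely is 'N' (6.7%, diff 0.0%); second most likely is 'I' (7.0%, diff 0.3%).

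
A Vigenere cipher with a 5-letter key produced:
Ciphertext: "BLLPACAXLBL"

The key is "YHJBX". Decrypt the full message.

Step 1: Key 'YHJBX' has length 5. Extended key: YHJBXYHJBXY
Step 2: Decrypt each position:
  B(1) - Y(24) = 3 = D
  L(11) - H(7) = 4 = E
  L(11) - J(9) = 2 = C
  P(15) - B(1) = 14 = O
  A(0) - X(23) = 3 = D
  C(2) - Y(24) = 4 = E
  A(0) - H(7) = 19 = T
  X(23) - J(9) = 14 = O
  L(11) - B(1) = 10 = K
  B(1) - X(23) = 4 = E
  L(11) - Y(24) = 13 = N
Plaintext: DECODETOKEN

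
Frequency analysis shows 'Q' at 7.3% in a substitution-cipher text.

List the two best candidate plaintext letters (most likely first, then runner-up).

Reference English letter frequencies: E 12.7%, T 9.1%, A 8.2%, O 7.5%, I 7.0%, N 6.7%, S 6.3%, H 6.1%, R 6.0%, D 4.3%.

Step 1: Observed frequency of 'Q' is 7.3%.
Step 2: Compute distances to each reference frequency and sort:
  O (7.5%): difference = 0.2% <-- BEST
  I (7.0%): difference = 0.3% <-- RUNNER-UP
  N (6.7%): difference = 0.6%
  A (8.2%): difference = 0.9%
  S (6.3%): difference = 1.0%
Step 3: Most likely is 'O' (7.5%, diff 0.2%); second most likely is 'I' (7.0%, diff 0.3%).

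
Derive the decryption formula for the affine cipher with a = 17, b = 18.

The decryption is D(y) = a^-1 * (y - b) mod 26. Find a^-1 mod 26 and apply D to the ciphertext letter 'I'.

Step 1: Find a^-1, the modular inverse of 17 mod 26.
Step 2: We need 17 * a^-1 = 1 (mod 26).
Step 3: 17 * 23 = 391 = 15 * 26 + 1, so a^-1 = 23.
Step 4: D(y) = 23(y - 18) mod 26.
Step 5: Apply to 'I' (y = 8): D(8) = 23 * (8 - 18) mod 26 = 23 * -10 mod 26 = 4 -> 'E'.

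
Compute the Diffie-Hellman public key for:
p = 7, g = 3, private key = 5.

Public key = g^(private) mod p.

Step 1: A = g^a mod p = 3^5 mod 7.
  3^1 mod 7 = 3
  3^2 mod 7 = (3 * 3) mod 7 = 2
  3^3 mod 7 = (2 * 3) mod 7 = 6
  3^4 mod 7 = (6 * 3) mod 7 = 4
  3^5 mod 7 = (4 * 3) mod 7 = 5
Result: A = 5.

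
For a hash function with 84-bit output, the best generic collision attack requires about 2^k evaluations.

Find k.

Step 1: The hash has a 84-bit output.
Step 2: Collision resistance means it should be infeasible to find any x != y with h(x) = h(y).
By the birthday bound, a generic collision search succeeds after about sqrt(2^84) = 2^(84/2) = 2^42 evaluations.
Step 3: Security level = 42 bits.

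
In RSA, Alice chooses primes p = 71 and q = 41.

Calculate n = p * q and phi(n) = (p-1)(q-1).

Step 1: n = p * q = 71 * 41 = 2911.
Step 2: phi(n) = (p-1)(q-1) = 70 * 40 = 2800.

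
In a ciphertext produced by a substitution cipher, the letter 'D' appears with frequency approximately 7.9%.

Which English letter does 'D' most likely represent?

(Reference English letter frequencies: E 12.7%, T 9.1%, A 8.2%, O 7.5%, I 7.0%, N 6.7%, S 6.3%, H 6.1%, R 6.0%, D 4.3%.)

Step 1: The observed frequency is 7.9%.
Step 2: Compare with English frequencies:
  E: 12.7% (difference: 4.8%)
  T: 9.1% (difference: 1.2%)
  A: 8.2% (difference: 0.3%) <-- closest
  O: 7.5% (difference: 0.4%)
  I: 7.0% (difference: 0.9%)
  N: 6.7% (difference: 1.2%)
  S: 6.3% (difference: 1.6%)
  H: 6.1% (difference: 1.8%)
  R: 6.0% (difference: 1.9%)
  D: 4.3% (difference: 3.6%)
Step 3: 'D' most likely represents 'A' (frequency 8.2%).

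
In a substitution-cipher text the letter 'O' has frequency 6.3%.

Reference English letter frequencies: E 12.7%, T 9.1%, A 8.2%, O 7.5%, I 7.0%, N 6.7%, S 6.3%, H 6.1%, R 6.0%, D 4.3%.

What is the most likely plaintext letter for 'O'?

Step 1: The observed frequency is 6.3%.
Step 2: Compare with English frequencies:
  E: 12.7% (difference: 6.4%)
  T: 9.1% (difference: 2.8%)
  A: 8.2% (difference: 1.9%)
  O: 7.5% (difference: 1.2%)
  I: 7.0% (difference: 0.7%)
  N: 6.7% (difference: 0.4%)
  S: 6.3% (difference: 0.0%) <-- closest
  H: 6.1% (difference: 0.2%)
  R: 6.0% (difference: 0.3%)
  D: 4.3% (difference: 2.0%)
Step 3: 'O' most likely represents 'S' (frequency 6.3%).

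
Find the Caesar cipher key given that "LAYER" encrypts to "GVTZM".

Step 1: Compare first letters: L (position 11) -> G (position 6).
Step 2: Shift = (6 - 11) mod 26 = 21.
The shift value is 21.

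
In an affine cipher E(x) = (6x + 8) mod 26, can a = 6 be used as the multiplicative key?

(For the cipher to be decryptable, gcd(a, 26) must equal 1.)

Step 1: Compute gcd(6, 26).
Step 2: gcd(6, 26) = 2.
Since gcd = 2 != 1, 6 shares a common factor with 26, so it cannot be used.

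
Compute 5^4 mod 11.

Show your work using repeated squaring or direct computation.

Step 1: Compute 5^4 mod 11 step by step, reducing modulo 11 at each step.
  5^1 mod 11 = 5
  5^2 mod 11 = (5 * 5) mod 11 = 3
  5^3 mod 11 = (3 * 5) mod 11 = 4
  5^4 mod 11 = (4 * 5) mod 11 = 9
Step 2: Result = 9.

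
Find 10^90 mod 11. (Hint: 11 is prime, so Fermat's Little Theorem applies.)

Step 1: Since 11 is prime, by Fermat's Little Theorem: 10^10 = 1 (mod 11).
Step 2: Reduce exponent: 90 mod 10 = 0.
Step 3: So 10^90 = 10^0 (mod 11).
Step 4: 10^0 mod 11 = 1.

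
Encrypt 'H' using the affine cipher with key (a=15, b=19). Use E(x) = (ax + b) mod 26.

Step 1: Convert 'H' to number: x = 7.
Step 2: E(7) = (15 * 7 + 19) mod 26 = 124 mod 26 = 20.
Step 3: Convert 20 back to letter: U.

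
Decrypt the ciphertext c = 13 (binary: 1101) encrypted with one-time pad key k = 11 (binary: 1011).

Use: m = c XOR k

Step 1: XOR ciphertext with key:
  Ciphertext: 1101
  Key:        1011
  XOR:        0110
Step 2: Plaintext = 0110 = 6 in decimal.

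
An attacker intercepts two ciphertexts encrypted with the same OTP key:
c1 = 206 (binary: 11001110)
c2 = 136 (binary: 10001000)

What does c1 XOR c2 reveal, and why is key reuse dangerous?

Step 1: c1 XOR c2 = (m1 XOR k) XOR (m2 XOR k).
Step 2: By XOR associativity/commutativity: = m1 XOR m2 XOR k XOR k = m1 XOR m2.
Step 3: 11001110 XOR 10001000 = 01000110 = 70.
Step 4: The key cancels out! An attacker learns m1 XOR m2 = 70, revealing the relationship between plaintexts.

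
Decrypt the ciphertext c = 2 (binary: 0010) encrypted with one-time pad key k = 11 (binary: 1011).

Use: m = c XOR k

Step 1: XOR ciphertext with key:
  Ciphertext: 0010
  Key:        1011
  XOR:        1001
Step 2: Plaintext = 1001 = 9 in decimal.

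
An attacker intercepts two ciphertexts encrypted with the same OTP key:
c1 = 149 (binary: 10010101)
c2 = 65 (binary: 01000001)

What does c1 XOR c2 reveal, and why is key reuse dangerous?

Step 1: c1 XOR c2 = (m1 XOR k) XOR (m2 XOR k).
Step 2: By XOR associativity/commutativity: = m1 XOR m2 XOR k XOR k = m1 XOR m2.
Step 3: 10010101 XOR 01000001 = 11010100 = 212.
Step 4: The key cancels out! An attacker learns m1 XOR m2 = 212, revealing the relationship between plaintexts.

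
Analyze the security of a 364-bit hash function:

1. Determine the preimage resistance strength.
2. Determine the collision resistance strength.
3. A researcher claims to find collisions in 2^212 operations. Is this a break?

Step 1: Preimage resistance requires brute-force of 2^364 operations.
Step 2: Collision resistance (birthday bound) = 2^(364/2) = 2^182.
Step 3: The claimed attack costs 2^212 operations.
Step 4: Since 2^212 >= 2^182, the claimed attack is no faster than the generic birthday attack, so this does not break collision resistance.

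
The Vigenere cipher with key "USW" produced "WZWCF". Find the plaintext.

Step 1: Extend key: USWUS
Step 2: Decrypt each letter (c - k) mod 26:
  W(22) - U(20) = (22-20) mod 26 = 2 = C
  Z(25) - S(18) = (25-18) mod 26 = 7 = H
  W(22) - W(22) = (22-22) mod 26 = 0 = A
  C(2) - U(20) = (2-20) mod 26 = 8 = I
  F(5) - S(18) = (5-18) mod 26 = 13 = N
Plaintext: CHAIN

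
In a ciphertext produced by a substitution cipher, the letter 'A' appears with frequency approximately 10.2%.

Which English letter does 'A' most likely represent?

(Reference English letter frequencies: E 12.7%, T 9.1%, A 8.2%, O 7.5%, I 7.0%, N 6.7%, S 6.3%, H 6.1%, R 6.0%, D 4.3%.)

Step 1: The observed frequency is 10.2%.
Step 2: Compare with English frequencies:
  E: 12.7% (difference: 2.5%)
  T: 9.1% (difference: 1.1%) <-- closest
  A: 8.2% (difference: 2.0%)
  O: 7.5% (difference: 2.7%)
  I: 7.0% (difference: 3.2%)
  N: 6.7% (difference: 3.5%)
  S: 6.3% (difference: 3.9%)
  H: 6.1% (difference: 4.1%)
  R: 6.0% (difference: 4.2%)
  D: 4.3% (difference: 5.9%)
Step 3: 'A' most likely represents 'T' (frequency 9.1%).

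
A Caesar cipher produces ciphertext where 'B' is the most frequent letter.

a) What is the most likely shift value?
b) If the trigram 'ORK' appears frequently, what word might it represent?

Step 1: In English, 'E' is the most frequent letter (12.7%).
Step 2: The most frequent ciphertext letter is 'B' (position 1).
Step 3: Shift = (1 - 4) mod 26 = 23.
Step 4: Decrypt 'ORK' by shifting back 23:
  O -> R
  R -> U
  K -> N
Step 5: 'ORK' decrypts to 'RUN'.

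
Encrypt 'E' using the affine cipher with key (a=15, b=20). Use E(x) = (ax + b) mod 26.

Step 1: Convert 'E' to number: x = 4.
Step 2: E(4) = (15 * 4 + 20) mod 26 = 80 mod 26 = 2.
Step 3: Convert 2 back to letter: C.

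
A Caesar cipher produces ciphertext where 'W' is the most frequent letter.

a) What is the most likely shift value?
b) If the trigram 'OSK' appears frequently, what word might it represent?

Step 1: In English, 'E' is the most frequent letter (12.7%).
Step 2: The most frequent ciphertext letter is 'W' (position 22).
Step 3: Shift = (22 - 4) mod 26 = 18.
Step 4: Decrypt 'OSK' by shifting back 18:
  O -> W
  S -> A
  K -> S
Step 5: 'OSK' decrypts to 'WAS'.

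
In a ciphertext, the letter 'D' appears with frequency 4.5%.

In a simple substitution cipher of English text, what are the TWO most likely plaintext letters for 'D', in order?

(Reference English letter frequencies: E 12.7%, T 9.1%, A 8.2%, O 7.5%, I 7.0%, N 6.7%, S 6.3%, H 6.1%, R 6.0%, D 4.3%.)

Step 1: Observed frequency of 'D' is 4.5%.
Step 2: Compute distances to each reference frequency and sort:
  D (4.3%): difference = 0.2% <-- BEST
  R (6.0%): difference = 1.5% <-- RUNNER-UP
  H (6.1%): difference = 1.6%
  S (6.3%): difference = 1.8%
  N (6.7%): difference = 2.2%
Step 3: Most likely is 'D' (4.3%, diff 0.2%); second most likely is 'R' (6.0%, diff 1.5%).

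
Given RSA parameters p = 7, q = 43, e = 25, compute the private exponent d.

Step 1: n = 7 * 43 = 301.
Step 2: phi(n) = 6 * 42 = 252.
Step 3: Find d such that 25 * d = 1 (mod 252).
Step 4: d = 25^(-1) mod 252 = 121.
Verification: 25 * 121 = 3025 = 12 * 252 + 1.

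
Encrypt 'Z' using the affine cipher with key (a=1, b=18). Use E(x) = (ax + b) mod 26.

Step 1: Convert 'Z' to number: x = 25.
Step 2: E(25) = (1 * 25 + 18) mod 26 = 43 mod 26 = 17.
Step 3: Convert 17 back to letter: R.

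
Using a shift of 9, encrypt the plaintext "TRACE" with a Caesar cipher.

Step 1: For each letter, shift forward by 9 positions (mod 26).
  T (position 19) -> position (19+9) mod 26 = 2 -> C
  R (position 17) -> position (17+9) mod 26 = 0 -> A
  A (position 0) -> position (0+9) mod 26 = 9 -> J
  C (position 2) -> position (2+9) mod 26 = 11 -> L
  E (position 4) -> position (4+9) mod 26 = 13 -> N
Result: CAJLN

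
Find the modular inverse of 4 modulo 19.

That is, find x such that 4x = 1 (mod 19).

Step 1: We need x such that 4 * x = 1 (mod 19).
Step 2: Using the extended Euclidean algorithm or trial:
  4 * 5 = 20 = 1 * 19 + 1.
Step 3: Since 20 mod 19 = 1, the inverse is x = 5.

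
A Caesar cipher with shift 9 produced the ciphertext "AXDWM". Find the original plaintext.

Step 1: Reverse the shift by subtracting 9 from each letter position.
  A (position 0) -> position (0-9) mod 26 = 17 -> R
  X (position 23) -> position (23-9) mod 26 = 14 -> O
  D (position 3) -> position (3-9) mod 26 = 20 -> U
  W (position 22) -> position (22-9) mod 26 = 13 -> N
  M (position 12) -> position (12-9) mod 26 = 3 -> D
Decrypted message: ROUND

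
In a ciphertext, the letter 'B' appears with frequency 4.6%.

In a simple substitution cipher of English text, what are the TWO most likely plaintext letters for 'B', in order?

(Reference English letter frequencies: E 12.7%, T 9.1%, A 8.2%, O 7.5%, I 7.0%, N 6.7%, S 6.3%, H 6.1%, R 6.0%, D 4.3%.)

Step 1: Observed frequency of 'B' is 4.6%.
Step 2: Compute distances to each reference frequency and sort:
  D (4.3%): difference = 0.3% <-- BEST
  R (6.0%): difference = 1.4% <-- RUNNER-UP
  H (6.1%): difference = 1.5%
  S (6.3%): difference = 1.7%
  N (6.7%): difference = 2.1%
Step 3: Most likely is 'D' (4.3%, diff 0.3%); second most likely is 'R' (6.0%, diff 1.4%).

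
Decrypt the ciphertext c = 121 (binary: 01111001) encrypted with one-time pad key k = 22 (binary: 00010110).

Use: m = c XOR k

Step 1: XOR ciphertext with key:
  Ciphertext: 01111001
  Key:        00010110
  XOR:        01101111
Step 2: Plaintext = 01101111 = 111 in decimal.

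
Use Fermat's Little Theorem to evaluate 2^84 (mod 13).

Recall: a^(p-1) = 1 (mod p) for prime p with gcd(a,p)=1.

Step 1: Since 13 is prime, by Fermat's Little Theorem: 2^12 = 1 (mod 13).
Step 2: Reduce exponent: 84 mod 12 = 0.
Step 3: So 2^84 = 2^0 (mod 13).
Step 4: 2^0 mod 13 = 1.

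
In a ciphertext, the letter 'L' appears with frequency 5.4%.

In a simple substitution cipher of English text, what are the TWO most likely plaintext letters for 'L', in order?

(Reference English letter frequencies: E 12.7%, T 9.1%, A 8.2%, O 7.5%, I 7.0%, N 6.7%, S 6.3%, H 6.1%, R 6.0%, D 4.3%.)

Step 1: Observed frequency of 'L' is 5.4%.
Step 2: Compute distances to each reference frequency and sort:
  R (6.0%): difference = 0.6% <-- BEST
  H (6.1%): difference = 0.7% <-- RUNNER-UP
  S (6.3%): difference = 0.9%
  D (4.3%): difference = 1.1%
  N (6.7%): difference = 1.3%
Step 3: Most likely is 'R' (6.0%, diff 0.6%); second most likely is 'H' (6.1%, diff 0.7%).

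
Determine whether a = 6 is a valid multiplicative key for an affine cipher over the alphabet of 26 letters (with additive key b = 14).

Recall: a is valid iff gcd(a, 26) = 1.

Step 1: Compute gcd(6, 26).
Step 2: gcd(6, 26) = 2.
Since gcd = 2 != 1, 6 shares a common factor with 26, so it cannot be used.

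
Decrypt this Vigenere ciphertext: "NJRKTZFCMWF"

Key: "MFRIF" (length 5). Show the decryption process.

Step 1: Key 'MFRIF' has length 5. Extended key: MFRIFMFRIFM
Step 2: Decrypt each position:
  N(13) - M(12) = 1 = B
  J(9) - F(5) = 4 = E
  R(17) - R(17) = 0 = A
  K(10) - I(8) = 2 = C
  T(19) - F(5) = 14 = O
  Z(25) - M(12) = 13 = N
  F(5) - F(5) = 0 = A
  C(2) - R(17) = 11 = L
  M(12) - I(8) = 4 = E
  W(22) - F(5) = 17 = R
  F(5) - M(12) = 19 = T
Plaintext: BEACONALERT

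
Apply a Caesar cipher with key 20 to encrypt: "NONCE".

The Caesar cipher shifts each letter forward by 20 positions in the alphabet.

Step 1: For each letter, shift forward by 20 positions (mod 26).
  N (position 13) -> position (13+20) mod 26 = 7 -> H
  O (position 14) -> position (14+20) mod 26 = 8 -> I
  N (position 13) -> position (13+20) mod 26 = 7 -> H
  C (position 2) -> position (2+20) mod 26 = 22 -> W
  E (position 4) -> position (4+20) mod 26 = 24 -> Y
Result: HIHWY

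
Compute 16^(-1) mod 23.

Step 1: We need x such that 16 * x = 1 (mod 23).
Step 2: Using the extended Euclidean algorithm or trial:
  16 * 13 = 208 = 9 * 23 + 1.
Step 3: Since 208 mod 23 = 1, the inverse is x = 13.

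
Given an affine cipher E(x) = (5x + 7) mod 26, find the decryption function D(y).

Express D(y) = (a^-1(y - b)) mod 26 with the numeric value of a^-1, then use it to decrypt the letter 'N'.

Step 1: Find a^-1, the modular inverse of 5 mod 26.
Step 2: We need 5 * a^-1 = 1 (mod 26).
Step 3: 5 * 21 = 105 = 4 * 26 + 1, so a^-1 = 21.
Step 4: D(y) = 21(y - 7) mod 26.
Step 5: Apply to 'N' (y = 13): D(13) = 21 * (13 - 7) mod 26 = 21 * 6 mod 26 = 22 -> 'W'.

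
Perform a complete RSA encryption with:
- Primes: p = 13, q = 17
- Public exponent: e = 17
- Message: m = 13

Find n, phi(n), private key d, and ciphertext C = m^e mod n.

Step 1: n = 13 * 17 = 221.
Step 2: phi(n) = (13-1)(17-1) = 12 * 16 = 192.
Step 3: Find d = 17^(-1) mod 192 = 113.
  Verify: 17 * 113 = 1921 = 1 (mod 192).
Step 4: C = 13^17 mod 221 = 13.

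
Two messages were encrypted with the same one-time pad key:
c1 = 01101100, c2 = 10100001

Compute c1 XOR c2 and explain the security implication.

Step 1: c1 XOR c2 = (m1 XOR k) XOR (m2 XOR k).
Step 2: By XOR associativity/commutativity: = m1 XOR m2 XOR k XOR k = m1 XOR m2.
Step 3: 01101100 XOR 10100001 = 11001101 = 205.
Step 4: The key cancels out! An attacker learns m1 XOR m2 = 205, revealing the relationship between plaintexts.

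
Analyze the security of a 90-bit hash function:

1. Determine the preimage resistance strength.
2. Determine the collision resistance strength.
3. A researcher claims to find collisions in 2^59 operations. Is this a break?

Step 1: Preimage resistance requires brute-force of 2^90 operations.
Step 2: Collision resistance (birthday bound) = 2^(90/2) = 2^45.
Step 3: The claimed attack costs 2^59 operations.
Step 4: Since 2^59 >= 2^45, the claimed attack is no faster than the generic birthday attack, so this does not break collision resistance.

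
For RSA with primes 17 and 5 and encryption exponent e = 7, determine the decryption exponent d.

Step 1: n = 17 * 5 = 85.
Step 2: phi(n) = 16 * 4 = 64.
Step 3: Find d such that 7 * d = 1 (mod 64).
Step 4: d = 7^(-1) mod 64 = 55.
Verification: 7 * 55 = 385 = 6 * 64 + 1.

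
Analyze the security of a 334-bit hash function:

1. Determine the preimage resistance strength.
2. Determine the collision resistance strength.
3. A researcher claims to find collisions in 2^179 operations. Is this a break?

Step 1: Preimage resistance requires brute-force of 2^334 operations.
Step 2: Collision resistance (birthday bound) = 2^(334/2) = 2^167.
Step 3: The claimed attack costs 2^179 operations.
Step 4: Since 2^179 >= 2^167, the claimed attack is no faster than the generic birthday attack, so this does not break collision resistance.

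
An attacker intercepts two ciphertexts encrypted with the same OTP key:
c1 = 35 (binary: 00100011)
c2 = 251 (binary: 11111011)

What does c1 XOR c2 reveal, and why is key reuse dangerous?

Step 1: c1 XOR c2 = (m1 XOR k) XOR (m2 XOR k).
Step 2: By XOR associativity/commutativity: = m1 XOR m2 XOR k XOR k = m1 XOR m2.
Step 3: 00100011 XOR 11111011 = 11011000 = 216.
Step 4: The key cancels out! An attacker learns m1 XOR m2 = 216, revealing the relationship between plaintexts.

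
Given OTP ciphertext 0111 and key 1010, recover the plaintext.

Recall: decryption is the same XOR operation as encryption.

Step 1: XOR ciphertext with key:
  Ciphertext: 0111
  Key:        1010
  XOR:        1101
Step 2: Plaintext = 1101 = 13 in decimal.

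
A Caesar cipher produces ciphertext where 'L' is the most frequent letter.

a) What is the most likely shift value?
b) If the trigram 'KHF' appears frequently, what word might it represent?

Step 1: In English, 'E' is the most frequent letter (12.7%).
Step 2: The most frequent ciphertext letter is 'L' (position 11).
Step 3: Shift = (11 - 4) mod 26 = 7.
Step 4: Decrypt 'KHF' by shifting back 7:
  K -> D
  H -> A
  F -> Y
Step 5: 'KHF' decrypts to 'DAY'.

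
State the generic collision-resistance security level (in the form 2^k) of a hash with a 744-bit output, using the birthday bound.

Step 1: The birthday paradox gives collision probability ~50% after sqrt(2^n) = 2^(n/2) hashes.
Step 2: For 744-bit output: 2^(744/2) = 2^372.
Step 3: Approximately 2^372 hash computations needed.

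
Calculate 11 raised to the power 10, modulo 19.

Step 1: Compute 11^10 mod 19 step by step, reducing modulo 19 at each step.
  11^1 mod 19 = 11
  11^2 mod 19 = (11 * 11) mod 19 = 7
  11^3 mod 19 = (7 * 11) mod 19 = 1
  11^4 mod 19 = (1 * 11) mod 19 = 11
  11^5 mod 19 = (11 * 11) mod 19 = 7
  11^6 mod 19 = (7 * 11) mod 19 = 1
  11^7 mod 19 = (1 * 11) mod 19 = 11
  11^8 mod 19 = (11 * 11) mod 19 = 7
  11^9 mod 19 = (7 * 11) mod 19 = 1
  11^10 mod 19 = (1 * 11) mod 19 = 11
Step 2: Result = 11.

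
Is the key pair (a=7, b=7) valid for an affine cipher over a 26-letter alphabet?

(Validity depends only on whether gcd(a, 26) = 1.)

Step 1: Compute gcd(7, 26).
Step 2: gcd(7, 26) = 1.
Since gcd = 1, 7 is coprime with 26, so it is a valid key.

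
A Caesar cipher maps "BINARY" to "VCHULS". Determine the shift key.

Step 1: Compare first letters: B (position 1) -> V (position 21).
Step 2: Shift = (21 - 1) mod 26 = 20.
The shift value is 20.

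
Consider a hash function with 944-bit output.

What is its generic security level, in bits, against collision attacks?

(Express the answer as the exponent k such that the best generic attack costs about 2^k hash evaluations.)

Step 1: The hash has a 944-bit output.
Step 2: Collision resistance means it should be infeasible to find any x != y with h(x) = h(y).
By the birthday bound, a generic collision search succeeds after about sqrt(2^944) = 2^(944/2) = 2^472 evaluations.
Step 3: Security level = 472 bits.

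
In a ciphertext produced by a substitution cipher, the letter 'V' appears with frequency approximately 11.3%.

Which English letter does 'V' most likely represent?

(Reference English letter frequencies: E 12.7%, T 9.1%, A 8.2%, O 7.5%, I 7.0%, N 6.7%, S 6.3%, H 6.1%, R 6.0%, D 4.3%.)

Step 1: The observed frequency is 11.3%.
Step 2: Compare with English frequencies:
  E: 12.7% (difference: 1.4%) <-- closest
  T: 9.1% (difference: 2.2%)
  A: 8.2% (difference: 3.1%)
  O: 7.5% (difference: 3.8%)
  I: 7.0% (difference: 4.3%)
  N: 6.7% (difference: 4.6%)
  S: 6.3% (difference: 5.0%)
  H: 6.1% (difference: 5.2%)
  R: 6.0% (difference: 5.3%)
  D: 4.3% (difference: 7.0%)
Step 3: 'V' most likely represents 'E' (frequency 12.7%).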